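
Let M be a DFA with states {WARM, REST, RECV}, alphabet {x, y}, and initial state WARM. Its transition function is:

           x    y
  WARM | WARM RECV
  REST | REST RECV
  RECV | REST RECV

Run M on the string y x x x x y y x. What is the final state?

REST

WARM → RECV → REST → REST → REST → REST → RECV → RECV → REST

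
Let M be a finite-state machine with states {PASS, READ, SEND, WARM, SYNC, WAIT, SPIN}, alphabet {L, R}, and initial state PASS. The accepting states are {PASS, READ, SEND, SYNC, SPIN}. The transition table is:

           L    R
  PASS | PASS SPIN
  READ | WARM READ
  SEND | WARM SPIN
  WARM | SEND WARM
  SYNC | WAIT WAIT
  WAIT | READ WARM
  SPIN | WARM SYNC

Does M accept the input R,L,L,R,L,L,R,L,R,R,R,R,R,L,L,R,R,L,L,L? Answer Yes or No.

PASS → SPIN → WARM → SEND → SPIN → WARM → SEND → SPIN → WARM → WARM → WARM → WARM → WARM → WARM → SEND → WARM → WARM → WARM → SEND → WARM → SEND
End state SEND is accepting.

Yes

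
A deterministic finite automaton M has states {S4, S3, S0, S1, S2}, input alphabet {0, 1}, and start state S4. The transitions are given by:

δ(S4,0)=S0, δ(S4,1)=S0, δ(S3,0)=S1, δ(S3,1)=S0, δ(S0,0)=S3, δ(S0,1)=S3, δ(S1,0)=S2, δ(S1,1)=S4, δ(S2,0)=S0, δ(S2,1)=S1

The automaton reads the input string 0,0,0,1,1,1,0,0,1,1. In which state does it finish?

Trace: S4 -0-> S0 -0-> S3 -0-> S1 -1-> S4 -1-> S0 -1-> S3 -0-> S1 -0-> S2 -1-> S1 -1-> S4

S4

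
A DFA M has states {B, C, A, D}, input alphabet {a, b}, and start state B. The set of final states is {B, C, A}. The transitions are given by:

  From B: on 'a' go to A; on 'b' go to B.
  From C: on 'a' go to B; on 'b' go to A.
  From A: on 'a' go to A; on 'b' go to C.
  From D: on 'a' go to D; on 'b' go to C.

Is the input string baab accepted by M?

Yes

start at B
read 'b': B → B
read 'a': B → A
read 'a': A → A
read 'b': A → C
End state C is accepting.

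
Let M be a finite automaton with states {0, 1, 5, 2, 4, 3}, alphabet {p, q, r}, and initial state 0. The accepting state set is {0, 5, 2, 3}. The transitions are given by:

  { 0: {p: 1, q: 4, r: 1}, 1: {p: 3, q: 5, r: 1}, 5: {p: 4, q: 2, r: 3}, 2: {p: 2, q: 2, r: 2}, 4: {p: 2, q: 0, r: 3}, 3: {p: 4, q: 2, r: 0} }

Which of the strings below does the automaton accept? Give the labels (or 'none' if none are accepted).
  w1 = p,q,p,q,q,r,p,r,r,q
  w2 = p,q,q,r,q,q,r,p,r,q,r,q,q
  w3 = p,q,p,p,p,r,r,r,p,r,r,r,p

w2, w3

w1: 0 → 1 → 5 → 4 → 0 → 4 → 3 → 4 → 3 → 0 → 4  → end 4, rejected
w2: 0 → 1 → 5 → 2 → 2 → 2 → 2 → 2 → 2 → 2 → 2 → 2 → 2 → 2  → end 2, accepted
w3: 0 → 1 → 5 → 4 → 2 → 2 → 2 → 2 → 2 → 2 → 2 → 2 → 2 → 2  → end 2, accepted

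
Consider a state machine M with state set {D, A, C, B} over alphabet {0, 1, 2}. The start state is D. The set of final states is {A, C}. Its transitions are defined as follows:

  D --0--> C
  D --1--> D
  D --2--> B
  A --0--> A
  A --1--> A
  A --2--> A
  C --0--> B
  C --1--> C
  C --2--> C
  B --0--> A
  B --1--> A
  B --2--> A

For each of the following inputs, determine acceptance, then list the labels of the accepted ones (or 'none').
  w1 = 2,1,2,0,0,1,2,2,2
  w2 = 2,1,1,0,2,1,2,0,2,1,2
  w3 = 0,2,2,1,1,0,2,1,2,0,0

w1: D → B → A → A → A → A → A → A → A → A  → end A, accepted
w2: D → B → A → A → A → A → A → A → A → A → A → A  → end A, accepted
w3: D → C → C → C → C → C → B → A → A → A → A → A  → end A, accepted

w1, w2, w3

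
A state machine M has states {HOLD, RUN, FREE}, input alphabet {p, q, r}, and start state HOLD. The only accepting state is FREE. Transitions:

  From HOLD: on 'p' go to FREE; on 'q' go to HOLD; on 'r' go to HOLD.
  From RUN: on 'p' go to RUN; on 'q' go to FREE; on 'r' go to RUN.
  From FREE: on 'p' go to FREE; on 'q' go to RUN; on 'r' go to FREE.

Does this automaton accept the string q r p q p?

Trace: HOLD -q-> HOLD -r-> HOLD -p-> FREE -q-> RUN -p-> RUN
End state RUN is not accepting.

No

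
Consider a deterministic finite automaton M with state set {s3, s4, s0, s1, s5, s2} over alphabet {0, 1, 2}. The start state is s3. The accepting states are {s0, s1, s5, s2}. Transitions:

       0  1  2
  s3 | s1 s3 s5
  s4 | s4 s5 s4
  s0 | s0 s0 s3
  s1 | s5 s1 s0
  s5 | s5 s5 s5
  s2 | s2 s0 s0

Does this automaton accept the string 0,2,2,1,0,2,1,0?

Trace: s3 -0-> s1 -2-> s0 -2-> s3 -1-> s3 -0-> s1 -2-> s0 -1-> s0 -0-> s0
End state s0 is accepting.

Yes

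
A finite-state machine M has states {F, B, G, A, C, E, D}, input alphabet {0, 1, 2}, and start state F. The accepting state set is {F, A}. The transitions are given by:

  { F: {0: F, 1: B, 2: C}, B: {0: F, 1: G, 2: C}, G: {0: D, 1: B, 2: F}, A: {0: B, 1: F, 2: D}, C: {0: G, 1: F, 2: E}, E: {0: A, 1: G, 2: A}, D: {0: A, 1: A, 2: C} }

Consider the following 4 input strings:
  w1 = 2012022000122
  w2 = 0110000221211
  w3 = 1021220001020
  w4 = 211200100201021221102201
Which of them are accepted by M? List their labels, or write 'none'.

w1: F → C → G → B → C → G → F → C → G → D → A → F → C → E  → end E, rejected
w2: F → F → B → G → D → A → B → F → C → E → G → F → B → G  → end G, rejected
w3: F → B → F → C → F → C → E → A → B → F → B → F → C → G  → end G, rejected
w4: F → C → F → B → C → G → D → A → B → F → C → G → B → F → C → F → C → E → G → B → F → C → E → A → F  → end F, accepted

w4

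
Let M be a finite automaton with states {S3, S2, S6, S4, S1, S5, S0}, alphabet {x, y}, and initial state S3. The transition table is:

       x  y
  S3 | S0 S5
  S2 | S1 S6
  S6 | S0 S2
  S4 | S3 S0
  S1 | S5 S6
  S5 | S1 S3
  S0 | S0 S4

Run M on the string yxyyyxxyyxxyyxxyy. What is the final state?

S0

Trace: S3 -y-> S5 -x-> S1 -y-> S6 -y-> S2 -y-> S6 -x-> S0 -x-> S0 -y-> S4 -y-> S0 -x-> S0 -x-> S0 -y-> S4 -y-> S0 -x-> S0 -x-> S0 -y-> S4 -y-> S0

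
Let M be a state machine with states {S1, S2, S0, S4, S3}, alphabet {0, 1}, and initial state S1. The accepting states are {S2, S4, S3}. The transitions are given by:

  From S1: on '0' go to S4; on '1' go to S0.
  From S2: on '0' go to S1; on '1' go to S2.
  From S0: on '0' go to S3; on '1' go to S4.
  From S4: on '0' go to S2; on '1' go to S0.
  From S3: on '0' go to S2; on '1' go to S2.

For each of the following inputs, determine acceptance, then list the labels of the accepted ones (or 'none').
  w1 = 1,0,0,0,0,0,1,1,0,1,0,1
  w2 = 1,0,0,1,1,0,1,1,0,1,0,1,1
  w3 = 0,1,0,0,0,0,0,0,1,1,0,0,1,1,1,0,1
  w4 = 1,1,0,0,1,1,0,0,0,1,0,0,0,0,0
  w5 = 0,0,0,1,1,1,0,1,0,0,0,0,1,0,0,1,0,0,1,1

w1:
  start at S1
  read '1': S1 → S0
  read '0': S0 → S3
  read '0': S3 → S2
  read '0': S2 → S1
  read '0': S1 → S4
  read '0': S4 → S2
  read '1': S2 → S2
  read '1': S2 → S2
  read '0': S2 → S1
  read '1': S1 → S0
  read '0': S0 → S3
  read '1': S3 → S2
  end S2, accepted
w2:
  start at S1
  read '1': S1 → S0
  read '0': S0 → S3
  read '0': S3 → S2
  read '1': S2 → S2
  read '1': S2 → S2
  read '0': S2 → S1
  read '1': S1 → S0
  read '1': S0 → S4
  read '0': S4 → S2
  read '1': S2 → S2
  read '0': S2 → S1
  read '1': S1 → S0
  read '1': S0 → S4
  end S4, accepted
w3:
  start at S1
  read '0': S1 → S4
  read '1': S4 → S0
  read '0': S0 → S3
  read '0': S3 → S2
  read '0': S2 → S1
  read '0': S1 → S4
  read '0': S4 → S2
  read '0': S2 → S1
  read '1': S1 → S0
  read '1': S0 → S4
  read '0': S4 → S2
  read '0': S2 → S1
  read '1': S1 → S0
  read '1': S0 → S4
  read '1': S4 → S0
  read '0': S0 → S3
  read '1': S3 → S2
  end S2, accepted
w4:
  start at S1
  read '1': S1 → S0
  read '1': S0 → S4
  read '0': S4 → S2
  read '0': S2 → S1
  read '1': S1 → S0
  read '1': S0 → S4
  read '0': S4 → S2
  read '0': S2 → S1
  read '0': S1 → S4
  read '1': S4 → S0
  read '0': S0 → S3
  read '0': S3 → S2
  read '0': S2 → S1
  read '0': S1 → S4
  read '0': S4 → S2
  end S2, accepted
w5:
  start at S1
  read '0': S1 → S4
  read '0': S4 → S2
  read '0': S2 → S1
  read '1': S1 → S0
  read '1': S0 → S4
  read '1': S4 → S0
  read '0': S0 → S3
  read '1': S3 → S2
  read '0': S2 → S1
  read '0': S1 → S4
  read '0': S4 → S2
  read '0': S2 → S1
  read '1': S1 → S0
  read '0': S0 → S3
  read '0': S3 → S2
  read '1': S2 → S2
  read '0': S2 → S1
  read '0': S1 → S4
  read '1': S4 → S0
  read '1': S0 → S4
  end S4, accepted

w1, w2, w3, w4, w5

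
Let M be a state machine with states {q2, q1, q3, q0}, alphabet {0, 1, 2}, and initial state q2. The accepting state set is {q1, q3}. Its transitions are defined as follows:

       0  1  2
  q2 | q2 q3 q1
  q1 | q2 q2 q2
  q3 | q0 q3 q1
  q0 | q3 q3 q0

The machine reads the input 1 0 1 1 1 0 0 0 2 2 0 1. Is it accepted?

Yes

start at q2
read '1': q2 → q3
read '0': q3 → q0
read '1': q0 → q3
read '1': q3 → q3
read '1': q3 → q3
read '0': q3 → q0
read '0': q0 → q3
read '0': q3 → q0
read '2': q0 → q0
read '2': q0 → q0
read '0': q0 → q3
read '1': q3 → q3
End state q3 is accepting.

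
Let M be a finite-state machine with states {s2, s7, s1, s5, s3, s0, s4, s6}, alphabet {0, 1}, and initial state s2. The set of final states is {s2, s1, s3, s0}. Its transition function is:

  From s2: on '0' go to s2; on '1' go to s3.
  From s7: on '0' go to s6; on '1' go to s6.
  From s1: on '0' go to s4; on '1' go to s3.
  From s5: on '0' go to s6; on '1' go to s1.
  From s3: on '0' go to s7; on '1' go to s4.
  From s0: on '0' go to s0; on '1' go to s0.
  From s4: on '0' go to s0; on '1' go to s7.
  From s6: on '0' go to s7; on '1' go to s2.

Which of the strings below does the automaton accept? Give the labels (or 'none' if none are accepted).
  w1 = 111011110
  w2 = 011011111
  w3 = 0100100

w1:
  start at s2
  read '1': s2 → s3
  read '1': s3 → s4
  read '1': s4 → s7
  read '0': s7 → s6
  read '1': s6 → s2
  read '1': s2 → s3
  read '1': s3 → s4
  read '1': s4 → s7
  read '0': s7 → s6
  end s6, rejected
w2:
  start at s2
  read '0': s2 → s2
  read '1': s2 → s3
  read '1': s3 → s4
  read '0': s4 → s0
  read '1': s0 → s0
  read '1': s0 → s0
  read '1': s0 → s0
  read '1': s0 → s0
  read '1': s0 → s0
  end s0, accepted
w3:
  start at s2
  read '0': s2 → s2
  read '1': s2 → s3
  read '0': s3 → s7
  read '0': s7 → s6
  read '1': s6 → s2
  read '0': s2 → s2
  read '0': s2 → s2
  end s2, accepted

w2, w3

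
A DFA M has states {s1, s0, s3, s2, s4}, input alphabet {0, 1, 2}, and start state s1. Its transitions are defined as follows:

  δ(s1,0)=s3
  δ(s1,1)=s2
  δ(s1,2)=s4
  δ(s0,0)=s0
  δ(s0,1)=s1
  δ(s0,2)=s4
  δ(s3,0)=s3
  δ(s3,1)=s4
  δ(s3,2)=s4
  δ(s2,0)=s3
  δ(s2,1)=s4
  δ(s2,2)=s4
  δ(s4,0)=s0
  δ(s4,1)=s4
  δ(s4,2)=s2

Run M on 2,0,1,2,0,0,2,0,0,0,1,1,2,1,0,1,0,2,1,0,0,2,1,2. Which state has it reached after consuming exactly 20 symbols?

s1 → s4 → s0 → s1 → s4 → s0 → s0 → s4 → s0 → s0 → s0 → s1 → s2 → s4 → s4 → s0 → s1 → s3 → s4 → s4 → s0
After 20 symbols: s0.

s0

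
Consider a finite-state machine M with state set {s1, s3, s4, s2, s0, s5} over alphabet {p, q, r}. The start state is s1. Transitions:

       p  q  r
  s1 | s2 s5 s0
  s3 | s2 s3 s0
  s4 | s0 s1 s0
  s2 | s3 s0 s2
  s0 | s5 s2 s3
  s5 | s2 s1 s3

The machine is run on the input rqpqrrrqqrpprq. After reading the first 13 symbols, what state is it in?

Trace: s1 -r-> s0 -q-> s2 -p-> s3 -q-> s3 -r-> s0 -r-> s3 -r-> s0 -q-> s2 -q-> s0 -r-> s3 -p-> s2 -p-> s3 -r-> s0
After 13 symbols: s0.

s0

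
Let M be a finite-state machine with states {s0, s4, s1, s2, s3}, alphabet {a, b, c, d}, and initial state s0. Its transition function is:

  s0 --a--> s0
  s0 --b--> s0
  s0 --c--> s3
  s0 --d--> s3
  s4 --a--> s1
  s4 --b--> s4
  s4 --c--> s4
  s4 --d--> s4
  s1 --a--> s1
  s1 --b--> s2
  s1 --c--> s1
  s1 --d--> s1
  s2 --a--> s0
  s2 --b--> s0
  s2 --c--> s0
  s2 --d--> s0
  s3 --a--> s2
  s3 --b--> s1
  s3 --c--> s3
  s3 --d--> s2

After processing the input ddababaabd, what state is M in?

start at s0
read 'd': s0 → s3
read 'd': s3 → s2
read 'a': s2 → s0
read 'b': s0 → s0
read 'a': s0 → s0
read 'b': s0 → s0
read 'a': s0 → s0
read 'a': s0 → s0
read 'b': s0 → s0
read 'd': s0 → s3

s3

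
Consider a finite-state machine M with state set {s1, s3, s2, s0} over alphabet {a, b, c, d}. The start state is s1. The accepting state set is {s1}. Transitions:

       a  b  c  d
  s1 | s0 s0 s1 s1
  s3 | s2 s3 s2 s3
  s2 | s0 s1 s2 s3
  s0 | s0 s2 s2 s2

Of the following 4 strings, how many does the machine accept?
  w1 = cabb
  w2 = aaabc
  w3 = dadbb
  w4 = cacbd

2

w1: s1 → s1 → s0 → s2 → s1  → end s1, accepted
w2: s1 → s0 → s0 → s0 → s2 → s2  → end s2, rejected
w3: s1 → s1 → s0 → s2 → s1 → s0  → end s0, rejected
w4: s1 → s1 → s0 → s2 → s1 → s1  → end s1, accepted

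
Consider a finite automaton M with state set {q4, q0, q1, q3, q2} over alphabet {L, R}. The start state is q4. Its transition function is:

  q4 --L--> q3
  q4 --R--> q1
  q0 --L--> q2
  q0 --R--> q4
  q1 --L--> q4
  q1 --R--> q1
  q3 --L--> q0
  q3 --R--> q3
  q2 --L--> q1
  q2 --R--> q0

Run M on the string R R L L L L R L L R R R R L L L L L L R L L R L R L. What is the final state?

Trace: q4 -R-> q1 -R-> q1 -L-> q4 -L-> q3 -L-> q0 -L-> q2 -R-> q0 -L-> q2 -L-> q1 -R-> q1 -R-> q1 -R-> q1 -R-> q1 -L-> q4 -L-> q3 -L-> q0 -L-> q2 -L-> q1 -L-> q4 -R-> q1 -L-> q4 -L-> q3 -R-> q3 -L-> q0 -R-> q4 -L-> q3

q3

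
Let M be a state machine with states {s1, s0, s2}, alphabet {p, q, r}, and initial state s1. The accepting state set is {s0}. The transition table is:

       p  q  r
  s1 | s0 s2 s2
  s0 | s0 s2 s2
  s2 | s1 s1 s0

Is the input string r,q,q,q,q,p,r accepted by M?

No

s1 → s2 → s1 → s2 → s1 → s2 → s1 → s2
End state s2 is not accepting.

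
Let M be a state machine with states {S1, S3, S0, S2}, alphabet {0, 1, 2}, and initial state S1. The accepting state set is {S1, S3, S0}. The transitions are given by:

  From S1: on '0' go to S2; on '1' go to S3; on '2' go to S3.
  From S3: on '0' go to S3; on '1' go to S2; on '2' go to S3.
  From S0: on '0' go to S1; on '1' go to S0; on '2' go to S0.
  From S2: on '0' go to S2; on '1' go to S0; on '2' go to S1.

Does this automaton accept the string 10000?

S1 → S3 → S3 → S3 → S3 → S3
End state S3 is accepting.

Yes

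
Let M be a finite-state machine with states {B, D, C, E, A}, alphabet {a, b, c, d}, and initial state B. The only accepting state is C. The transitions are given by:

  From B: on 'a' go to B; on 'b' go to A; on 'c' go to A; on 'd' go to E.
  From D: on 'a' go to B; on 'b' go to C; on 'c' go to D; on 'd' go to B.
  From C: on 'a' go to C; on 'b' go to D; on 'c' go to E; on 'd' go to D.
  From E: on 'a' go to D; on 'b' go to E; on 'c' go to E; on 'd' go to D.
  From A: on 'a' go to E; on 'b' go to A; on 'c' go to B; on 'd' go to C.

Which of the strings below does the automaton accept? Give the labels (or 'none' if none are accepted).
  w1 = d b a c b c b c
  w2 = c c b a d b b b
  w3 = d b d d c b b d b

w1: Trace: B -d-> E -b-> E -a-> D -c-> D -b-> C -c-> E -b-> E -c-> E  → end E, rejected
w2: Trace: B -c-> A -c-> B -b-> A -a-> E -d-> D -b-> C -b-> D -b-> C  → end C, accepted
w3: Trace: B -d-> E -b-> E -d-> D -d-> B -c-> A -b-> A -b-> A -d-> C -b-> D  → end D, rejected

w2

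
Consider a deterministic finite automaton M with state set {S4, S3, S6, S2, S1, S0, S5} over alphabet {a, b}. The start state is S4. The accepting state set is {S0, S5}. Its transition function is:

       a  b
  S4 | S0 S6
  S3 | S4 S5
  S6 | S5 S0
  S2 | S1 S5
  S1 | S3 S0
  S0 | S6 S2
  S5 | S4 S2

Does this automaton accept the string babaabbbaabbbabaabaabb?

No

S4 → S6 → S5 → S2 → S1 → S3 → S5 → S2 → S5 → S4 → S0 → S2 → S5 → S2 → S1 → S0 → S6 → S5 → S2 → S1 → S3 → S5 → S2
End state S2 is not accepting.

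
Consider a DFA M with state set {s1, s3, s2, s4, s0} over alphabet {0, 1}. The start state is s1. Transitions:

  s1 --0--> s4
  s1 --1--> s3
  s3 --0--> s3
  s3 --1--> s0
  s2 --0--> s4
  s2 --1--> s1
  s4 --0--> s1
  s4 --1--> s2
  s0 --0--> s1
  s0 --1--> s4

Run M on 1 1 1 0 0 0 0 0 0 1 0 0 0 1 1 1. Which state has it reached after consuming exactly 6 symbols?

s1

start at s1
read '1': s1 → s3
read '1': s3 → s0
read '1': s0 → s4
read '0': s4 → s1
read '0': s1 → s4
read '0': s4 → s1
After 6 symbols: s1.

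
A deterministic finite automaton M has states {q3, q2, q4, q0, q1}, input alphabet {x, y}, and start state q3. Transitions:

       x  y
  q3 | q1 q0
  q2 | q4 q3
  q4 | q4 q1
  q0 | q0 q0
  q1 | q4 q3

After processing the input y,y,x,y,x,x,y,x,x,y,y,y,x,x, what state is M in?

Trace: q3 -y-> q0 -y-> q0 -x-> q0 -y-> q0 -x-> q0 -x-> q0 -y-> q0 -x-> q0 -x-> q0 -y-> q0 -y-> q0 -y-> q0 -x-> q0 -x-> q0

q0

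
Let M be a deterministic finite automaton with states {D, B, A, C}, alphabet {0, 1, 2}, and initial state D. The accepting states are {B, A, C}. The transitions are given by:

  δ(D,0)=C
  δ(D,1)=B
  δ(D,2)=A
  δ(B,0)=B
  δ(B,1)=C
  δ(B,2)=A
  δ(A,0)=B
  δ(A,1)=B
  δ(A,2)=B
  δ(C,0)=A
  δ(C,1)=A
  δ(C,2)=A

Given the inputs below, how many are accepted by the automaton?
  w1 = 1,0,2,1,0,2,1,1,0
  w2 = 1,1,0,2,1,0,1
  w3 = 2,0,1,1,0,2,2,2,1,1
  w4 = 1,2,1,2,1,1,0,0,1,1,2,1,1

w1:
  start at D
  read '1': D → B
  read '0': B → B
  read '2': B → A
  read '1': A → B
  read '0': B → B
  read '2': B → A
  read '1': A → B
  read '1': B → C
  read '0': C → A
  end A, accepted
w2:
  start at D
  read '1': D → B
  read '1': B → C
  read '0': C → A
  read '2': A → B
  read '1': B → C
  read '0': C → A
  read '1': A → B
  end B, accepted
w3:
  start at D
  read '2': D → A
  read '0': A → B
  read '1': B → C
  read '1': C → A
  read '0': A → B
  read '2': B → A
  read '2': A → B
  read '2': B → A
  read '1': A → B
  read '1': B → C
  end C, accepted
w4:
  start at D
  read '1': D → B
  read '2': B → A
  read '1': A → B
  read '2': B → A
  read '1': A → B
  read '1': B → C
  read '0': C → A
  read '0': A → B
  read '1': B → C
  read '1': C → A
  read '2': A → B
  read '1': B → C
  read '1': C → A
  end A, accepted

4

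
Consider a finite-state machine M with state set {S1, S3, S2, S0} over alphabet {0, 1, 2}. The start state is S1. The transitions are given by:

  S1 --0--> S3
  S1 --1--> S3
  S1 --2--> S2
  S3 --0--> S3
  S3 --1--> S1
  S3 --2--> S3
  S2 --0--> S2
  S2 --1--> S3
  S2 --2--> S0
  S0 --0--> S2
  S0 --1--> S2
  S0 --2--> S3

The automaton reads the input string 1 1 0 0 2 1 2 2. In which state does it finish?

S0

S1 → S3 → S1 → S3 → S3 → S3 → S1 → S2 → S0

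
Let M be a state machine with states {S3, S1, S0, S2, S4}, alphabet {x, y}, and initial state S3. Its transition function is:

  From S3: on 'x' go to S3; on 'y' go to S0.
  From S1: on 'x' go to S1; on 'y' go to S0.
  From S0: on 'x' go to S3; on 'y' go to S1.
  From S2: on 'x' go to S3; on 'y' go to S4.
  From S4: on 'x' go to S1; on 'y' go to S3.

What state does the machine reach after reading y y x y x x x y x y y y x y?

S0

Trace: S3 -y-> S0 -y-> S1 -x-> S1 -y-> S0 -x-> S3 -x-> S3 -x-> S3 -y-> S0 -x-> S3 -y-> S0 -y-> S1 -y-> S0 -x-> S3 -y-> S0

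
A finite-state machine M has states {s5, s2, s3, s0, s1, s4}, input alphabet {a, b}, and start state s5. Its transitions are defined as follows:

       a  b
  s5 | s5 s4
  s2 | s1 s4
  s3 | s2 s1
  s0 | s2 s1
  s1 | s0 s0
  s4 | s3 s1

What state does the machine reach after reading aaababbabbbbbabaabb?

s1

Trace: s5 -a-> s5 -a-> s5 -a-> s5 -b-> s4 -a-> s3 -b-> s1 -b-> s0 -a-> s2 -b-> s4 -b-> s1 -b-> s0 -b-> s1 -b-> s0 -a-> s2 -b-> s4 -a-> s3 -a-> s2 -b-> s4 -b-> s1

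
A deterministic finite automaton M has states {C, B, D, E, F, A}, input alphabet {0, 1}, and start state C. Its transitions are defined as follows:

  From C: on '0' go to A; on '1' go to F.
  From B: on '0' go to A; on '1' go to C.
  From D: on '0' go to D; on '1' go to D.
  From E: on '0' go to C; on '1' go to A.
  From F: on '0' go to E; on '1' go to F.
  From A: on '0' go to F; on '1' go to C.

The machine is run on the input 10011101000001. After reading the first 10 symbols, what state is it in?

E

Trace: C -1-> F -0-> E -0-> C -1-> F -1-> F -1-> F -0-> E -1-> A -0-> F -0-> E
After 10 symbols: E.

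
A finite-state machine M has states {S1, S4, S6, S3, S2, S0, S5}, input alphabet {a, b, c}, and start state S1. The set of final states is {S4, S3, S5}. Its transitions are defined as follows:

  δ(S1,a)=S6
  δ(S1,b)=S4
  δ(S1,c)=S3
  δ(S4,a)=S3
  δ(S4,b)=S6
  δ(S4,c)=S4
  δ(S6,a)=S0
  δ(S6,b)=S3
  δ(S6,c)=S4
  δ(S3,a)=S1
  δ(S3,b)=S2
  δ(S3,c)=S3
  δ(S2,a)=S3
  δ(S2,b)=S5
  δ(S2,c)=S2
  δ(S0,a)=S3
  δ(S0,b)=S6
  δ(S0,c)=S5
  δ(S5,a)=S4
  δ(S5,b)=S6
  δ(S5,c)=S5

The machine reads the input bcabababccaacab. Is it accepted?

start at S1
read 'b': S1 → S4
read 'c': S4 → S4
read 'a': S4 → S3
read 'b': S3 → S2
read 'a': S2 → S3
read 'b': S3 → S2
read 'a': S2 → S3
read 'b': S3 → S2
read 'c': S2 → S2
read 'c': S2 → S2
read 'a': S2 → S3
read 'a': S3 → S1
read 'c': S1 → S3
read 'a': S3 → S1
read 'b': S1 → S4
End state S4 is accepting.

Yes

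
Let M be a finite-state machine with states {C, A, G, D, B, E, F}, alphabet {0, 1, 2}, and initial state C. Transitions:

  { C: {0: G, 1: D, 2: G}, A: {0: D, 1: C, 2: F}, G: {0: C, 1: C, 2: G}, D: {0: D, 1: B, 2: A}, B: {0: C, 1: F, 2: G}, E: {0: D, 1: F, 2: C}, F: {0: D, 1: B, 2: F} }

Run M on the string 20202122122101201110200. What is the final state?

D

Trace: C -2-> G -0-> C -2-> G -0-> C -2-> G -1-> C -2-> G -2-> G -1-> C -2-> G -2-> G -1-> C -0-> G -1-> C -2-> G -0-> C -1-> D -1-> B -1-> F -0-> D -2-> A -0-> D -0-> D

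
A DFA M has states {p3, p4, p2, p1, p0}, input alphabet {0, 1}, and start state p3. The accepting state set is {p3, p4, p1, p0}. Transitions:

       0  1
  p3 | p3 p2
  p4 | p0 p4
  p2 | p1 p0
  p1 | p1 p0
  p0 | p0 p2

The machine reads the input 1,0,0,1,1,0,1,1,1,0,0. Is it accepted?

Yes

start at p3
read '1': p3 → p2
read '0': p2 → p1
read '0': p1 → p1
read '1': p1 → p0
read '1': p0 → p2
read '0': p2 → p1
read '1': p1 → p0
read '1': p0 → p2
read '1': p2 → p0
read '0': p0 → p0
read '0': p0 → p0
End state p0 is accepting.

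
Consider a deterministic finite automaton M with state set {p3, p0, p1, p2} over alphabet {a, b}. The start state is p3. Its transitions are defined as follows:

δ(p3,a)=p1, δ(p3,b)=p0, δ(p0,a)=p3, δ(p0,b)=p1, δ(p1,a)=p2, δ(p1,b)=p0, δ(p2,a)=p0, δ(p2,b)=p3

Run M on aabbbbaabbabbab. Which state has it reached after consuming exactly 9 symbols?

p0

Trace: p3 -a-> p1 -a-> p2 -b-> p3 -b-> p0 -b-> p1 -b-> p0 -a-> p3 -a-> p1 -b-> p0
After 9 symbols: p0.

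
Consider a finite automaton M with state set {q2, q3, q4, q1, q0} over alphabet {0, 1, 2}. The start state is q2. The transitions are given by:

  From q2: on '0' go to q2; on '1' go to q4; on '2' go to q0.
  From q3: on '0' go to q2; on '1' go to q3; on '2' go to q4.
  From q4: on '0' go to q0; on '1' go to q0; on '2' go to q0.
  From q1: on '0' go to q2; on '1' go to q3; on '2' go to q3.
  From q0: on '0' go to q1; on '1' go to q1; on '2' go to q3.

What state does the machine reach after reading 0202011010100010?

Trace: q2 -0-> q2 -2-> q0 -0-> q1 -2-> q3 -0-> q2 -1-> q4 -1-> q0 -0-> q1 -1-> q3 -0-> q2 -1-> q4 -0-> q0 -0-> q1 -0-> q2 -1-> q4 -0-> q0

q0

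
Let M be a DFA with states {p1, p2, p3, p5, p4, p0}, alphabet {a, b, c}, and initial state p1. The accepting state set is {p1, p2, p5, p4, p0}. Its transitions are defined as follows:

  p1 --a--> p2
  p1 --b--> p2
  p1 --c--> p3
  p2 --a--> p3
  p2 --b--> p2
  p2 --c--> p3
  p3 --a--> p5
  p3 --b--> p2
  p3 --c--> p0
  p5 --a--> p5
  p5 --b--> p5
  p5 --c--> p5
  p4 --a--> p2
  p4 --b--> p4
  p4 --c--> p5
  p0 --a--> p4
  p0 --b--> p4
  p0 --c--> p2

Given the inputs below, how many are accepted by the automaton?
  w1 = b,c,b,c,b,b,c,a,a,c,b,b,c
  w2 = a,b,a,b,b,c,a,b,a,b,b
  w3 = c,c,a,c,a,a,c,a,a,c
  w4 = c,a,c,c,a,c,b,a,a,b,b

w1: p1 → p2 → p3 → p2 → p3 → p2 → p2 → p3 → p5 → p5 → p5 → p5 → p5 → p5  → end p5, accepted
w2: p1 → p2 → p2 → p3 → p2 → p2 → p3 → p5 → p5 → p5 → p5 → p5  → end p5, accepted
w3: p1 → p3 → p0 → p4 → p5 → p5 → p5 → p5 → p5 → p5 → p5  → end p5, accepted
w4: p1 → p3 → p5 → p5 → p5 → p5 → p5 → p5 → p5 → p5 → p5 → p5  → end p5, accepted

4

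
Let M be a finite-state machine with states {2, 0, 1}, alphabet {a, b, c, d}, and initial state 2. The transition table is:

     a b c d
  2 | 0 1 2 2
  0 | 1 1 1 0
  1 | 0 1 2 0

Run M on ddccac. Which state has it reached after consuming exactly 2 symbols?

2 → 2 → 2
After 2 symbols: 2.

2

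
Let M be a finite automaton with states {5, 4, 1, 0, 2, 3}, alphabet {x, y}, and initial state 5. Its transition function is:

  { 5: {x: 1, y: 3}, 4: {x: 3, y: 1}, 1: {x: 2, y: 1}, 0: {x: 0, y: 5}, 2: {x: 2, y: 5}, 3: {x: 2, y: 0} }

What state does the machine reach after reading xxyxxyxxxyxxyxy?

1

start at 5
read 'x': 5 → 1
read 'x': 1 → 2
read 'y': 2 → 5
read 'x': 5 → 1
read 'x': 1 → 2
read 'y': 2 → 5
read 'x': 5 → 1
read 'x': 1 → 2
read 'x': 2 → 2
read 'y': 2 → 5
read 'x': 5 → 1
read 'x': 1 → 2
read 'y': 2 → 5
read 'x': 5 → 1
read 'y': 1 → 1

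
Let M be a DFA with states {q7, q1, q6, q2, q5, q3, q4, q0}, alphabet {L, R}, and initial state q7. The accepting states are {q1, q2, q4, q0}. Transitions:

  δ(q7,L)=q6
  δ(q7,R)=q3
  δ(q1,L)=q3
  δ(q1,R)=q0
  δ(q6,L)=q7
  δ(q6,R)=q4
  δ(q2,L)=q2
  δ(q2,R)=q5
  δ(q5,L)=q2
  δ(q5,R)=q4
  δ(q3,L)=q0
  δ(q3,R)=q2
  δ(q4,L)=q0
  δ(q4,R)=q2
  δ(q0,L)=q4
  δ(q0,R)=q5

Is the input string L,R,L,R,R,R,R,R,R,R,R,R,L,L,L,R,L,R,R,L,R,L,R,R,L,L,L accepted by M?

start at q7
read 'L': q7 → q6
read 'R': q6 → q4
read 'L': q4 → q0
read 'R': q0 → q5
read 'R': q5 → q4
read 'R': q4 → q2
read 'R': q2 → q5
read 'R': q5 → q4
read 'R': q4 → q2
read 'R': q2 → q5
read 'R': q5 → q4
read 'R': q4 → q2
read 'L': q2 → q2
read 'L': q2 → q2
read 'L': q2 → q2
read 'R': q2 → q5
read 'L': q5 → q2
read 'R': q2 → q5
read 'R': q5 → q4
read 'L': q4 → q0
read 'R': q0 → q5
read 'L': q5 → q2
read 'R': q2 → q5
read 'R': q5 → q4
read 'L': q4 → q0
read 'L': q0 → q4
read 'L': q4 → q0
End state q0 is accepting.

Yes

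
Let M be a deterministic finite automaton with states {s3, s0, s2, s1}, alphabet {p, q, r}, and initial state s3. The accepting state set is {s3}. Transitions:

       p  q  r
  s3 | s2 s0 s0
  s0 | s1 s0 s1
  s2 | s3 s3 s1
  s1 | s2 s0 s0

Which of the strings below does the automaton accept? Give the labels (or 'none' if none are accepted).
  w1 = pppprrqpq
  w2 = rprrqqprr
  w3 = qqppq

w3

w1: s3 → s2 → s3 → s2 → s3 → s0 → s1 → s0 → s1 → s0  → end s0, rejected
w2: s3 → s0 → s1 → s0 → s1 → s0 → s0 → s1 → s0 → s1  → end s1, rejected
w3: s3 → s0 → s0 → s1 → s2 → s3  → end s3, accepted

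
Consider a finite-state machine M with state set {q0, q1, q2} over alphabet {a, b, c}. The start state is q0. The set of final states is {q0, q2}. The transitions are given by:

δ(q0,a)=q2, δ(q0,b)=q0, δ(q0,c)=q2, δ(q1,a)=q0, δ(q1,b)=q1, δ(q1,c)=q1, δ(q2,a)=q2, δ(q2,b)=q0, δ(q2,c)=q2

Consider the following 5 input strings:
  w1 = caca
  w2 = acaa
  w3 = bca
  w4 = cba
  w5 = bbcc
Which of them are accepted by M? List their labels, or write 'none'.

w1:
  start at q0
  read 'c': q0 → q2
  read 'a': q2 → q2
  read 'c': q2 → q2
  read 'a': q2 → q2
  end q2, accepted
w2:
  start at q0
  read 'a': q0 → q2
  read 'c': q2 → q2
  read 'a': q2 → q2
  read 'a': q2 → q2
  end q2, accepted
w3:
  start at q0
  read 'b': q0 → q0
  read 'c': q0 → q2
  read 'a': q2 → q2
  end q2, accepted
w4:
  start at q0
  read 'c': q0 → q2
  read 'b': q2 → q0
  read 'a': q0 → q2
  end q2, accepted
w5:
  start at q0
  read 'b': q0 → q0
  read 'b': q0 → q0
  read 'c': q0 → q2
  read 'c': q2 → q2
  end q2, accepted

w1, w2, w3, w4, w5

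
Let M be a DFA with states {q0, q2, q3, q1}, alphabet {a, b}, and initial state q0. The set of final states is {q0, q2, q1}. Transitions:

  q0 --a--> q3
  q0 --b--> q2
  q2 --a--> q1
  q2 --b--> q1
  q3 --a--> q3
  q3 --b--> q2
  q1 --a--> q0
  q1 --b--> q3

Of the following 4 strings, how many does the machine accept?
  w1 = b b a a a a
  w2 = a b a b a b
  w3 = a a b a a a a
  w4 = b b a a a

1

w1: Trace: q0 -b-> q2 -b-> q1 -a-> q0 -a-> q3 -a-> q3 -a-> q3  → end q3, rejected
w2: Trace: q0 -a-> q3 -b-> q2 -a-> q1 -b-> q3 -a-> q3 -b-> q2  → end q2, accepted
w3: Trace: q0 -a-> q3 -a-> q3 -b-> q2 -a-> q1 -a-> q0 -a-> q3 -a-> q3  → end q3, rejected
w4: Trace: q0 -b-> q2 -b-> q1 -a-> q0 -a-> q3 -a-> q3  → end q3, rejected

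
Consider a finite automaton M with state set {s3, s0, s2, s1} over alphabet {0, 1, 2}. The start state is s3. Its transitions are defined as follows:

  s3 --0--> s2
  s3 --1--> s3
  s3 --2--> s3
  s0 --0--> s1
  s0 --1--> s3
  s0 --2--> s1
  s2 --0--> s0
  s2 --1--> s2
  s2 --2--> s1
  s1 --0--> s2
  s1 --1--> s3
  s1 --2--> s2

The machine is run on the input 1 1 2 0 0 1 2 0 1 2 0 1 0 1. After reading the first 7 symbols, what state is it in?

s3 → s3 → s3 → s3 → s2 → s0 → s3 → s3
After 7 symbols: s3.

s3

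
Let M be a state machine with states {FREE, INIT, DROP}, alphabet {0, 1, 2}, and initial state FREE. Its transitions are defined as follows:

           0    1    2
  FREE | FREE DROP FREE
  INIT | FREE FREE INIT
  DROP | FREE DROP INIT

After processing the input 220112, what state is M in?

Trace: FREE -2-> FREE -2-> FREE -0-> FREE -1-> DROP -1-> DROP -2-> INIT

INIT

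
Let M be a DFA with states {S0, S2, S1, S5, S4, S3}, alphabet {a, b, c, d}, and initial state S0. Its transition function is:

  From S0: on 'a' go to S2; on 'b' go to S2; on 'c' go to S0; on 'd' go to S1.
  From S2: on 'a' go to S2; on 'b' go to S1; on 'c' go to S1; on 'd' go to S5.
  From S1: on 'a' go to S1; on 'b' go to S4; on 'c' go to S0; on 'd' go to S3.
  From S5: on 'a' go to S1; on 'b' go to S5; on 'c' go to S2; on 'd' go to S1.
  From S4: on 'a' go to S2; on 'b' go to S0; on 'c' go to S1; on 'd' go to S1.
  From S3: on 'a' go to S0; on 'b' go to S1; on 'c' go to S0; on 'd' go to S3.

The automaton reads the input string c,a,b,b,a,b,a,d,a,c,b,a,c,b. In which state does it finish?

S4

S0 → S0 → S2 → S1 → S4 → S2 → S1 → S1 → S3 → S0 → S0 → S2 → S2 → S1 → S4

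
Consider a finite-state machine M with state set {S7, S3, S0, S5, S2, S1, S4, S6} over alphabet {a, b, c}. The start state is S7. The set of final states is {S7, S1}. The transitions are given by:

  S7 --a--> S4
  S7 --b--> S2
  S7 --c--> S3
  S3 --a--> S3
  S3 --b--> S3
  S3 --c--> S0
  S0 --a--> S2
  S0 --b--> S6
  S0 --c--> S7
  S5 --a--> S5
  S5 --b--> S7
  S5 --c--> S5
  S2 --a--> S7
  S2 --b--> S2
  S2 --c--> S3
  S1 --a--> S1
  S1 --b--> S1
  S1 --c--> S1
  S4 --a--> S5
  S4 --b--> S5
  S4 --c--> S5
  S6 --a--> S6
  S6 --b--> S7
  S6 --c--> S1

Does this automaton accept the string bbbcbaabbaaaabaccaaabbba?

Yes

start at S7
read 'b': S7 → S2
read 'b': S2 → S2
read 'b': S2 → S2
read 'c': S2 → S3
read 'b': S3 → S3
read 'a': S3 → S3
read 'a': S3 → S3
read 'b': S3 → S3
read 'b': S3 → S3
read 'a': S3 → S3
read 'a': S3 → S3
read 'a': S3 → S3
read 'a': S3 → S3
read 'b': S3 → S3
read 'a': S3 → S3
read 'c': S3 → S0
read 'c': S0 → S7
read 'a': S7 → S4
read 'a': S4 → S5
read 'a': S5 → S5
read 'b': S5 → S7
read 'b': S7 → S2
read 'b': S2 → S2
read 'a': S2 → S7
End state S7 is accepting.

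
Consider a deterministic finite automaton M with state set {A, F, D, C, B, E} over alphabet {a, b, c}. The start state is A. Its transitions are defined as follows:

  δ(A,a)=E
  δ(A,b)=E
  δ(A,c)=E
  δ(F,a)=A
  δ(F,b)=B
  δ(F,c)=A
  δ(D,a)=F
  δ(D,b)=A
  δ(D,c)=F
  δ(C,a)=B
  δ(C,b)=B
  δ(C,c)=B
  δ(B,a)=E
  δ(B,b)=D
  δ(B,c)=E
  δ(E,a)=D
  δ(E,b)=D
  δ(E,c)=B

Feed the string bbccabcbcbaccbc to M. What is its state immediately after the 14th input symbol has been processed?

D

Trace: A -b-> E -b-> D -c-> F -c-> A -a-> E -b-> D -c-> F -b-> B -c-> E -b-> D -a-> F -c-> A -c-> E -b-> D
After 14 symbols: D.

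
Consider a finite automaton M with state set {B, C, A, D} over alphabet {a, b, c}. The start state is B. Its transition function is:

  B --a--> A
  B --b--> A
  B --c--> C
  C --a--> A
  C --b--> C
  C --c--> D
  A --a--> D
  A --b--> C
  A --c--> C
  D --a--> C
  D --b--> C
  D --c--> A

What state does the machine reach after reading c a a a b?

B → C → A → D → C → C

C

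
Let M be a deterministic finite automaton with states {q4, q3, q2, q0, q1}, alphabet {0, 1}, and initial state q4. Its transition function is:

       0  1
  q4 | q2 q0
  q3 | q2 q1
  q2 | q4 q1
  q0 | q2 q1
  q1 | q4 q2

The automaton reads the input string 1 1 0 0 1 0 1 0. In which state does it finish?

q2

start at q4
read '1': q4 → q0
read '1': q0 → q1
read '0': q1 → q4
read '0': q4 → q2
read '1': q2 → q1
read '0': q1 → q4
read '1': q4 → q0
read '0': q0 → q2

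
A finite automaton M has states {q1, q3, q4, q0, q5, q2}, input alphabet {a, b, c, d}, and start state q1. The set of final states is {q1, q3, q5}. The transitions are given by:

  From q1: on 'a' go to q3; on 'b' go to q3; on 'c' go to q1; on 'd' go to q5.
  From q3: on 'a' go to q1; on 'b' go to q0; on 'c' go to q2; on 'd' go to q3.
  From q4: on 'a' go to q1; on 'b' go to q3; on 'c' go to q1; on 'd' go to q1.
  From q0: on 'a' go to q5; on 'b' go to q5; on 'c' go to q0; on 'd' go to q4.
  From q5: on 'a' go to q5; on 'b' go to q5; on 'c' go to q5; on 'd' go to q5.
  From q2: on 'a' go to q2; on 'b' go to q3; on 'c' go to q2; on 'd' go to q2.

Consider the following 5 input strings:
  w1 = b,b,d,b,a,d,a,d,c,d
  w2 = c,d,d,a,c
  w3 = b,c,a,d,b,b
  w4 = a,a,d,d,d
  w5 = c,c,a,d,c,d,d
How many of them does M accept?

w1:
  start at q1
  read 'b': q1 → q3
  read 'b': q3 → q0
  read 'd': q0 → q4
  read 'b': q4 → q3
  read 'a': q3 → q1
  read 'd': q1 → q5
  read 'a': q5 → q5
  read 'd': q5 → q5
  read 'c': q5 → q5
  read 'd': q5 → q5
  end q5, accepted
w2:
  start at q1
  read 'c': q1 → q1
  read 'd': q1 → q5
  read 'd': q5 → q5
  read 'a': q5 → q5
  read 'c': q5 → q5
  end q5, accepted
w3:
  start at q1
  read 'b': q1 → q3
  read 'c': q3 → q2
  read 'a': q2 → q2
  read 'd': q2 → q2
  read 'b': q2 → q3
  read 'b': q3 → q0
  end q0, rejected
w4:
  start at q1
  read 'a': q1 → q3
  read 'a': q3 → q1
  read 'd': q1 → q5
  read 'd': q5 → q5
  read 'd': q5 → q5
  end q5, accepted
w5:
  start at q1
  read 'c': q1 → q1
  read 'c': q1 → q1
  read 'a': q1 → q3
  read 'd': q3 → q3
  read 'c': q3 → q2
  read 'd': q2 → q2
  read 'd': q2 → q2
  end q2, rejected

3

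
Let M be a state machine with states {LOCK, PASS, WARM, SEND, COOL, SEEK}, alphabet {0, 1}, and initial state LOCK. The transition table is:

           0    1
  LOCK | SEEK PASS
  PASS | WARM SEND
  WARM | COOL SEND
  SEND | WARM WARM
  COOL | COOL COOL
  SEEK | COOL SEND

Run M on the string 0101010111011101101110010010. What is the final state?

LOCK → SEEK → SEND → WARM → SEND → WARM → SEND → WARM → SEND → WARM → SEND → WARM → SEND → WARM → SEND → WARM → SEND → WARM → COOL → COOL → COOL → COOL → COOL → COOL → COOL → COOL → COOL → COOL → COOL

COOL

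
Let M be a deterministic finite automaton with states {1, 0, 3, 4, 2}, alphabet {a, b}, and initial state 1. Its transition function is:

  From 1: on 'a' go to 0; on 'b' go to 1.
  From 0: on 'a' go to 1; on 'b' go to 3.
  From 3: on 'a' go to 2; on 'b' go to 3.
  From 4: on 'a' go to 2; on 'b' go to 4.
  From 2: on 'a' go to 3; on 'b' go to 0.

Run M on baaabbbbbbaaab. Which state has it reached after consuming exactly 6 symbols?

start at 1
read 'b': 1 → 1
read 'a': 1 → 0
read 'a': 0 → 1
read 'a': 1 → 0
read 'b': 0 → 3
read 'b': 3 → 3
After 6 symbols: 3.

3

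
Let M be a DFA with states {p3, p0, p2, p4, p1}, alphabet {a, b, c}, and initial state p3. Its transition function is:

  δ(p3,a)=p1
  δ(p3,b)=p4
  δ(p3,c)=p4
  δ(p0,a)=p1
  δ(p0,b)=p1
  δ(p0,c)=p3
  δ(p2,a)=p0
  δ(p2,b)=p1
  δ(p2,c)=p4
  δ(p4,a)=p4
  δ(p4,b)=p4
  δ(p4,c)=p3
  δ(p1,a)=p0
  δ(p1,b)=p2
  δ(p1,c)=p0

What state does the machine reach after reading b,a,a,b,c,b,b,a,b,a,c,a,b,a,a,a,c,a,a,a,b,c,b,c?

p3 → p4 → p4 → p4 → p4 → p3 → p4 → p4 → p4 → p4 → p4 → p3 → p1 → p2 → p0 → p1 → p0 → p3 → p1 → p0 → p1 → p2 → p4 → p4 → p3

p3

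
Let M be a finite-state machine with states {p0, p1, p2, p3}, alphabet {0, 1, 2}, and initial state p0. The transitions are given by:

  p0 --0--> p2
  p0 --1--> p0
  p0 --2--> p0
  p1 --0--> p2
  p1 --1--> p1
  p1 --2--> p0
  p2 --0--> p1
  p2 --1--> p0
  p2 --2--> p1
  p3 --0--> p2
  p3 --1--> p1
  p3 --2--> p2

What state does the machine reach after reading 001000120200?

p1

Trace: p0 -0-> p2 -0-> p1 -1-> p1 -0-> p2 -0-> p1 -0-> p2 -1-> p0 -2-> p0 -0-> p2 -2-> p1 -0-> p2 -0-> p1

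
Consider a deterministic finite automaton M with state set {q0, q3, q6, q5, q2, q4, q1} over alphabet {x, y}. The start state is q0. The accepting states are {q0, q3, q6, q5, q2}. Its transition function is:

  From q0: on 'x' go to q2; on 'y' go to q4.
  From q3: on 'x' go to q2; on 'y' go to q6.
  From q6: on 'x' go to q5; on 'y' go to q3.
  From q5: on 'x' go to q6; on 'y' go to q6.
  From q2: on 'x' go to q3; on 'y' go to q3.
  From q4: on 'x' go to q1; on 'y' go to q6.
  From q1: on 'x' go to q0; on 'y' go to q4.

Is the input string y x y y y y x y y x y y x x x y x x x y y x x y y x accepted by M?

Yes

q0 → q4 → q1 → q4 → q6 → q3 → q6 → q5 → q6 → q3 → q2 → q3 → q6 → q5 → q6 → q5 → q6 → q5 → q6 → q5 → q6 → q3 → q2 → q3 → q6 → q3 → q2
End state q2 is accepting.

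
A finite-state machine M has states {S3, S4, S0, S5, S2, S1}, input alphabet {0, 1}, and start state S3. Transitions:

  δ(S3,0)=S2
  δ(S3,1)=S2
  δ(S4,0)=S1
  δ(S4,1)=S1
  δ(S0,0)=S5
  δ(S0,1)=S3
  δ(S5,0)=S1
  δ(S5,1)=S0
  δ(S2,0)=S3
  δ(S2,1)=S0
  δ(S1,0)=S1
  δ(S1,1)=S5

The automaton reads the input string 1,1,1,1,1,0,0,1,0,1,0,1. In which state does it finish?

S5

S3 → S2 → S0 → S3 → S2 → S0 → S5 → S1 → S5 → S1 → S5 → S1 → S5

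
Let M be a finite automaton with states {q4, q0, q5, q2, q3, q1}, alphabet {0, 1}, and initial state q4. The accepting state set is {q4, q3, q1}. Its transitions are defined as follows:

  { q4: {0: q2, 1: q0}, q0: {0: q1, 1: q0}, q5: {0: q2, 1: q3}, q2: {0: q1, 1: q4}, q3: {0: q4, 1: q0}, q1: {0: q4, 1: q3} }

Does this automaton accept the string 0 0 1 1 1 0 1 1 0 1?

Yes

q4 → q2 → q1 → q3 → q0 → q0 → q1 → q3 → q0 → q1 → q3
End state q3 is accepting.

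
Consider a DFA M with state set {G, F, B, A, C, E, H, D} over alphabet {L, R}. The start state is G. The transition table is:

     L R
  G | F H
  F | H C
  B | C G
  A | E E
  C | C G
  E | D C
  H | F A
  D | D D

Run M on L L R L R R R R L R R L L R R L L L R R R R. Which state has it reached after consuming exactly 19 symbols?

G → F → H → A → E → C → G → H → A → E → C → G → F → H → A → E → D → D → D → D
After 19 symbols: D.

D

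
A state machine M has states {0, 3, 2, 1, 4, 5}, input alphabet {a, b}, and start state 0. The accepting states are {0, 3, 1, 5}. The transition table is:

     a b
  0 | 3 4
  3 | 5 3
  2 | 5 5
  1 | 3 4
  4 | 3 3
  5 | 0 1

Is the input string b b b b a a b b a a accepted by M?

0 → 4 → 3 → 3 → 3 → 5 → 0 → 4 → 3 → 5 → 0
End state 0 is accepting.

Yes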